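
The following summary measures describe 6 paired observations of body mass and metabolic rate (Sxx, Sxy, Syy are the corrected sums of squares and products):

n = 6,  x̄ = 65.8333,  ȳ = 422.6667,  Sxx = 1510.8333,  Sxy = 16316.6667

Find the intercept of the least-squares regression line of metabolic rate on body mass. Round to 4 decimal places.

-288.3184

b = Sxy/Sxx = 16316.6667/1510.8333 = 10.799780
a = ȳ − b·x̄ = 422.6667 − 10.799780·65.8333 = -288.318432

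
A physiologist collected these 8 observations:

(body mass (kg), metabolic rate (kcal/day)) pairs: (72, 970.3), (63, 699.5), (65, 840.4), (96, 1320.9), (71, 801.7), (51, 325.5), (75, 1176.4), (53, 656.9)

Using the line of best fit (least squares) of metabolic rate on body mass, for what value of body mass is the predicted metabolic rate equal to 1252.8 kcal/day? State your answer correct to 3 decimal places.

88.234

n = 8, Σx = 546, Σy = 6791.6, Σxy = 491929.4, Σx² = 38670
Sxx = Σx² − (Σx)²/n = 38670 − 37264.5 = 1405.5
Sxy = Σxy − (Σx)(Σy)/n = 491929.4 − 463526.7 = 28402.7
b = Sxy/Sxx = 28402.7/1405.5 = 20.208253
a = ȳ − b·x̄ = 848.95 − 20.208253·68.25 = -530.263287
Set a + b·x = 1252.8: x = (1252.8 − (-530.263287)) / 20.208253 = 88.234409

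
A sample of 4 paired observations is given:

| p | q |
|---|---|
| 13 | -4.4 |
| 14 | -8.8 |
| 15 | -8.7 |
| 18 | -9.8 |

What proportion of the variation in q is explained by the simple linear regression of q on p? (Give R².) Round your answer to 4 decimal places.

0.5746

n = 4, Σx = 60, Σy = -31.7, Σxy = -487.3, Σx² = 914, Σy² = 268.53
Sxx = Σx² − (Σx)²/n = 914 − 900 = 14
Sxy = Σxy − (Σx)(Σy)/n = -487.3 − (-475.5) = -11.8
Syy = Σy² − (Σy)²/n = 268.53 − 251.2225 = 17.3075
R² = Sxy²/(Sxx·Syy) = (-11.8)²/(14·17.3075) = 0.574648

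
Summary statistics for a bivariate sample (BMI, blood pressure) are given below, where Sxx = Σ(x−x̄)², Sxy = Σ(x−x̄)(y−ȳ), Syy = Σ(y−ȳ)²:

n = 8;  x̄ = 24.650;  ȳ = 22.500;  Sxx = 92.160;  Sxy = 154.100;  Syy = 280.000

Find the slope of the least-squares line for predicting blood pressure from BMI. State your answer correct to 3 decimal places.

b = Sxy/Sxx = 154.1/92.16 = 1.672092

1.672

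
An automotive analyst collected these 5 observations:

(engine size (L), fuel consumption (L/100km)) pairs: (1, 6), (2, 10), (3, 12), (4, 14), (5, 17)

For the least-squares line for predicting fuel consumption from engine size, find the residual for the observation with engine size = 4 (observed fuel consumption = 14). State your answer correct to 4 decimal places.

n = 5, Σx = 15, Σy = 59, Σxy = 203, Σx² = 55
Sxx = Σx² − (Σx)²/n = 55 − 45 = 10
Sxy = Σxy − (Σx)(Σy)/n = 203 − 177 = 26
b = Sxy/Sxx = 26/10 = 2.6
a = ȳ − b·x̄ = 11.8 − 2.6·3 = 4
ŷ(4) = 4 + 2.6·4 = 14.4
residual = y − ŷ = 14 − 14.4 = -0.4

-0.4000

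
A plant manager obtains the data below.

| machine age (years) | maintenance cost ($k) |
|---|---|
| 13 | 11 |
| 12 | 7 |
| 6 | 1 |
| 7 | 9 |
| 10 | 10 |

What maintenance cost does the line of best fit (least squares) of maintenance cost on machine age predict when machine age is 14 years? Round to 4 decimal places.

11.2903

n = 5, Σx = 48, Σy = 38, Σxy = 396, Σx² = 498
Sxx = Σx² − (Σx)²/n = 498 − 460.8 = 37.2
Sxy = Σxy − (Σx)(Σy)/n = 396 − 364.8 = 31.2
b = Sxy/Sxx = 31.2/37.2 = 0.838710
a = ȳ − b·x̄ = 7.6 − 0.838710·9.6 = -0.451613
ŷ(14) = a + b·14 = -0.451613 + 0.838710·14 = 11.290323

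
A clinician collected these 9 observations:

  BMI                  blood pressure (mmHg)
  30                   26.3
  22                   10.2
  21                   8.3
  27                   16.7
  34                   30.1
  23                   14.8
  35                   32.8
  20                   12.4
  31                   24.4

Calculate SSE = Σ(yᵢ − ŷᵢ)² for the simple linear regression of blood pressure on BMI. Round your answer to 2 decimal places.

37.17

n = 9, Σx = 243, Σy = 176, Σxy = 5154.8, Σx² = 6825, Σy² = 4093.52
Sxx = Σx² − (Σx)²/n = 6825 − 6561 = 264
Sxy = Σxy − (Σx)(Σy)/n = 5154.8 − 4752 = 402.8
Syy = Σy² − (Σy)²/n = 4093.52 − 3441.777778 = 651.742222
b = Sxy/Sxx = 402.8/264 = 1.525758
SSE = Syy − b·Sxy = 651.742222 − 1.525758·402.8 = 37.167071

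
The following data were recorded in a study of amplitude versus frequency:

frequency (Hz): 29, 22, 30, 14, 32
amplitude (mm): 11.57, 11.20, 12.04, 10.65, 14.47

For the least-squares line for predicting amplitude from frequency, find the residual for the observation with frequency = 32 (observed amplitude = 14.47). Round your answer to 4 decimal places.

n = 5, Σx = 127, Σy = 59.93, Σxy = 1555.27, Σx² = 3445
Sxx = Σx² − (Σx)²/n = 3445 − 3225.8 = 219.2
Sxy = Σxy − (Σx)(Σy)/n = 1555.27 − 1522.222 = 33.048
b = Sxy/Sxx = 33.048/219.2 = 0.150766
a = ȳ − b·x̄ = 11.986 − 0.150766·25.4 = 8.156533
ŷ(32) = 8.156533 + 0.150766·32 = 12.981058
residual = y − ŷ = 14.47 − 12.981058 = 1.488942

1.4889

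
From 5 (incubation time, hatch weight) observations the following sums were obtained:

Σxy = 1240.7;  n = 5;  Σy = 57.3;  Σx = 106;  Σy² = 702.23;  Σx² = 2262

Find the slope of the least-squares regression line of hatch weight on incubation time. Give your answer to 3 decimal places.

Sxx = Σx² − (Σx)²/n = 2262 − 2247.2 = 14.8
Sxy = Σxy − (Σx)(Σy)/n = 1240.7 − 1214.76 = 25.94
b = Sxy/Sxx = 25.94/14.8 = 1.752703

1.753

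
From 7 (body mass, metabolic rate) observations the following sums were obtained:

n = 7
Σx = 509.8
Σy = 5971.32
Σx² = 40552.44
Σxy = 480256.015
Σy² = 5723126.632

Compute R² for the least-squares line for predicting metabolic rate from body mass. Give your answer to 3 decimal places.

Sxx = Σx² − (Σx)²/n = 40552.44 − 37128.005714 = 3424.434286
Sxy = Σxy − (Σx)(Σy)/n = 480256.015 − 434882.705143 = 45373.309857
Syy = Σy² − (Σy)²/n = 5723126.632 − 5093808.934629 = 629317.697371
R² = Sxy²/(Sxx·Syy) = (45373.309857)²/(3424.434286·629317.697371) = 0.955305

0.955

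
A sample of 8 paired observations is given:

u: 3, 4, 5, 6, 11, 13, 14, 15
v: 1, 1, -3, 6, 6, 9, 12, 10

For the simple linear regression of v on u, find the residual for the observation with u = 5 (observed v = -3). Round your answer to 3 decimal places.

-4.622

n = 8, Σx = 71, Σy = 42, Σxy = 529, Σx² = 797
Sxx = Σx² − (Σx)²/n = 797 − 630.125 = 166.875
Sxy = Σxy − (Σx)(Σy)/n = 529 − 372.75 = 156.25
b = Sxy/Sxx = 156.25/166.875 = 0.936330
a = ȳ − b·x̄ = 5.25 − 0.936330·8.875 = -3.059925
ŷ(5) = -3.059925 + 0.936330·5 = 1.621723
residual = y − ŷ = -3 − 1.621723 = -4.621723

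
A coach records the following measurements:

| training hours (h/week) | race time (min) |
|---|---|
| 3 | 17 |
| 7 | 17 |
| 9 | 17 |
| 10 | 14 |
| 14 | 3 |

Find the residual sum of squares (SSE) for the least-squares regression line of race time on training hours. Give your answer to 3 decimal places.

n = 5, Σx = 43, Σy = 68, Σxy = 505, Σx² = 435, Σy² = 1072
Sxx = Σx² − (Σx)²/n = 435 − 369.8 = 65.2
Sxy = Σxy − (Σx)(Σy)/n = 505 − 584.8 = -79.8
Syy = Σy² − (Σy)²/n = 1072 − 924.8 = 147.2
b = Sxy/Sxx = -79.8/65.2 = -1.223926
SSE = Syy − b·Sxy = 147.2 − (-1.223926)·(-79.8) = 49.530675

49.531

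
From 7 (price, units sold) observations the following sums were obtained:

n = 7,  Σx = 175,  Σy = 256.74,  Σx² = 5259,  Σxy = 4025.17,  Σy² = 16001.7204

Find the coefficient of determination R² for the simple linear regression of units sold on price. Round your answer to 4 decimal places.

Sxx = Σx² − (Σx)²/n = 5259 − 4375 = 884
Sxy = Σxy − (Σx)(Σy)/n = 4025.17 − 6418.5 = -2393.33
Syy = Σy² − (Σy)²/n = 16001.7204 − 9416.489657 = 6585.230743
R² = Sxy²/(Sxx·Syy) = (-2393.33)²/(884·6585.230743) = 0.983970

0.9840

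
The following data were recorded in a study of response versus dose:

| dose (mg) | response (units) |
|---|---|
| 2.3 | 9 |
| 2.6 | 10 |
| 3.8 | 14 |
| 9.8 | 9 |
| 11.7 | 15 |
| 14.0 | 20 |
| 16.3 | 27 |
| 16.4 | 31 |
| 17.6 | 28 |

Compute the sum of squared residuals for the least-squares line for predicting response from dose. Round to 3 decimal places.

n = 9, Σx = 94.5, Σy = 163, Σxy = 2084.9, Σx² = 1299.83, Σy² = 3557
Sxx = Σx² − (Σx)²/n = 1299.83 − 992.25 = 307.58
Sxy = Σxy − (Σx)(Σy)/n = 2084.9 − 1711.5 = 373.4
Syy = Σy² − (Σy)²/n = 3557 − 2952.111111 = 604.888889
b = Sxy/Sxx = 373.4/307.58 = 1.213993
SSE = Syy − b·Sxy = 604.888889 − 1.213993·373.4 = 151.583863

151.584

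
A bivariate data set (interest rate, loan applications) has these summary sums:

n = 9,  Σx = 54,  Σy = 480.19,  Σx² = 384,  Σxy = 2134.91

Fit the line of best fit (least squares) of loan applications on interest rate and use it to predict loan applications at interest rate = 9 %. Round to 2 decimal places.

16.04

Sxx = Σx² − (Σx)²/n = 384 − 324 = 60
Sxy = Σxy − (Σx)(Σy)/n = 2134.91 − 2881.14 = -746.23
b = Sxy/Sxx = -746.23/60 = -12.437167
a = ȳ − b·x̄ = 53.354444 − (-12.437167)·6 = 127.977444
ŷ(9) = a + b·9 = 127.977444 + (-12.437167)·9 = 16.042944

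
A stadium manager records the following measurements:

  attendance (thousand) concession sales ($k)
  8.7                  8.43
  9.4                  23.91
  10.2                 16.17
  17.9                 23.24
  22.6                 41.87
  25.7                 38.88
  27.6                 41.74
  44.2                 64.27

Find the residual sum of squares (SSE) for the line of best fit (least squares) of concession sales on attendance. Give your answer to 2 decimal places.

182.08

n = 8, Σx = 166.3, Σy = 258.51, Σxy = 6817.261, Σx² = 4475.15, Σy² = 10581.9313
Sxx = Σx² − (Σx)²/n = 4475.15 − 3456.96125 = 1018.18875
Sxy = Σxy − (Σx)(Σy)/n = 6817.261 − 5373.776625 = 1443.484375
Syy = Σy² − (Σy)²/n = 10581.9313 − 8353.427513 = 2228.503787
b = Sxy/Sxx = 1443.484375/1018.18875 = 1.417698
SSE = Syy − b·Sxy = 2228.503787 − 1.417698·1443.484375 = 182.078563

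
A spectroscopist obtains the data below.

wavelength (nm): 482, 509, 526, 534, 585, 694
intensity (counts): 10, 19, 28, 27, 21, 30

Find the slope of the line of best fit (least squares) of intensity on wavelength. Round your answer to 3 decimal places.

0.063

n = 6, Σx = 3330, Σy = 135, Σxy = 76742, Σx² = 1877098
Sxx = Σx² − (Σx)²/n = 1877098 − 1848150 = 28948
Sxy = Σxy − (Σx)(Σy)/n = 76742 − 74925 = 1817
b = Sxy/Sxx = 1817/28948 = 0.062768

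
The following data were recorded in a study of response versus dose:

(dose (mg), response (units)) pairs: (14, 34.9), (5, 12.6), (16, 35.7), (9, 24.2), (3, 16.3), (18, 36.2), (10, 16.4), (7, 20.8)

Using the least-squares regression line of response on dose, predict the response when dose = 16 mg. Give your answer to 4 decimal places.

34.1610

n = 8, Σx = 82, Σy = 197.1, Σxy = 2350.7, Σx² = 1040
Sxx = Σx² − (Σx)²/n = 1040 − 840.5 = 199.5
Sxy = Σxy − (Σx)(Σy)/n = 2350.7 − 2020.275 = 330.425
b = Sxy/Sxx = 330.425/199.5 = 1.656266
a = ȳ − b·x̄ = 24.6375 − 1.656266·10.25 = 7.660777
ŷ(16) = a + b·16 = 7.660777 + 1.656266·16 = 34.161028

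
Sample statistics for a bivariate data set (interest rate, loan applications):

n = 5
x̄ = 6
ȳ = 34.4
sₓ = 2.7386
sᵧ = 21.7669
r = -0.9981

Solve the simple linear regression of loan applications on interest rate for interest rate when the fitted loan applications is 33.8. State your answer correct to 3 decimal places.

b = r · sᵧ/sₓ = -0.9981 · 21.7669/2.7386 = -7.933084
a = ȳ − b·x̄ = 34.4 − (-7.933084)·6 = 81.998502
Set a + b·x = 33.8: x = (33.8 − 81.998502) / (-7.933084) = 6.075633

6.076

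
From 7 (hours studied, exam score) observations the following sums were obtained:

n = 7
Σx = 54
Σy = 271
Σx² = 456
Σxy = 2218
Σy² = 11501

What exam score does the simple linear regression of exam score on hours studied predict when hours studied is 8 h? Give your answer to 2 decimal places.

39.64

Sxx = Σx² − (Σx)²/n = 456 − 416.571429 = 39.428571
Sxy = Σxy − (Σx)(Σy)/n = 2218 − 2090.571429 = 127.428571
b = Sxy/Sxx = 127.428571/39.428571 = 3.231884
a = ȳ − b·x̄ = 38.714286 − 3.231884·7.714286 = 13.782609
ŷ(8) = a + b·8 = 13.782609 + 3.231884·8 = 39.637681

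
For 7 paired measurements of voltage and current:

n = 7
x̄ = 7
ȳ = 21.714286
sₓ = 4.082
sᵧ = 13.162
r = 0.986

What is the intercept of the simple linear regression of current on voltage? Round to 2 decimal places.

b = r · sᵧ/sₓ = 0.986 · 13.162/4.082 = 3.179258
a = ȳ − b·x̄ = 21.714286 − 3.179258·7 = -0.540521

-0.54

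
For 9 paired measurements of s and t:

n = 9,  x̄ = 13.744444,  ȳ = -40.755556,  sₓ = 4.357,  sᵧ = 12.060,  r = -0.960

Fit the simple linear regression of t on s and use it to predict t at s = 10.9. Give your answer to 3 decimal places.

-33.197

b = r · sᵧ/sₓ = -0.96 · 12.06/4.357 = -2.657241
a = ȳ − b·x̄ = -40.755556 − (-2.657241)·13.744444 = -4.233253
ŷ(10.9) = a + b·10.9 = -4.233253 + (-2.657241)·10.9 = -33.197182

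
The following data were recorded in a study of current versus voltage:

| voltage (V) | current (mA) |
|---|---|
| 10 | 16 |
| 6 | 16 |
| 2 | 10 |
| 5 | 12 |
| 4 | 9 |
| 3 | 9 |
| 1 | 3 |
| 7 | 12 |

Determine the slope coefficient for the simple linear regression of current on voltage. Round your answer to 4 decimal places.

1.2227

n = 8, Σx = 38, Σy = 87, Σxy = 486, Σx² = 240
Sxx = Σx² − (Σx)²/n = 240 − 180.5 = 59.5
Sxy = Σxy − (Σx)(Σy)/n = 486 − 413.25 = 72.75
b = Sxy/Sxx = 72.75/59.5 = 1.222689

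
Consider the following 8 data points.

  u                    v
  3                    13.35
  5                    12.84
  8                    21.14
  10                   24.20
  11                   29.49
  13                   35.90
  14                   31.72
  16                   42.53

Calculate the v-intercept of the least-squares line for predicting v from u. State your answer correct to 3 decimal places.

3.588

n = 8, Σx = 80, Σy = 211.17, Σxy = 2431.02, Σx² = 940
Sxx = Σx² − (Σx)²/n = 940 − 800 = 140
Sxy = Σxy − (Σx)(Σy)/n = 2431.02 − 2111.7 = 319.32
b = Sxy/Sxx = 319.32/140 = 2.280857
a = ȳ − b·x̄ = 26.39625 − 2.280857·10 = 3.587679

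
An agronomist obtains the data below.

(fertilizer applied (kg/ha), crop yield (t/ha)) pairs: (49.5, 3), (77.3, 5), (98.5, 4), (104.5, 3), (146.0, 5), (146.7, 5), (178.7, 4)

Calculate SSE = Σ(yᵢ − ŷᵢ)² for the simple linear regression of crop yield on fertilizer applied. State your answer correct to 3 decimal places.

4.006

n = 7, Σx = 801.2, Σy = 29, Σxy = 3420.8, Σx² = 103818.62, Σy² = 125
Sxx = Σx² − (Σx)²/n = 103818.62 − 91703.062857 = 12115.557143
Sxy = Σxy − (Σx)(Σy)/n = 3420.8 − 3319.257143 = 101.542857
Syy = Σy² − (Σy)²/n = 125 − 120.142857 = 4.857143
b = Sxy/Sxx = 101.542857/12115.557143 = 0.008381
SSE = Syy − b·Sxy = 4.857143 − 0.008381·101.542857 = 4.006092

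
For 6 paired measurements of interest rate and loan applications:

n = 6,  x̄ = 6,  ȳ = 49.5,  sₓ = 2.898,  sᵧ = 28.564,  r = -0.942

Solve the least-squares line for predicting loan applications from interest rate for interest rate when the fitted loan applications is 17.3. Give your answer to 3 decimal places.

b = r · sᵧ/sₓ = -0.942 · 28.564/2.898 = -9.284778
a = ȳ − b·x̄ = 49.5 − (-9.284778)·6 = 105.208671
Set a + b·x = 17.3: x = (17.3 − 105.208671) / (-9.284778) = 9.468042

9.468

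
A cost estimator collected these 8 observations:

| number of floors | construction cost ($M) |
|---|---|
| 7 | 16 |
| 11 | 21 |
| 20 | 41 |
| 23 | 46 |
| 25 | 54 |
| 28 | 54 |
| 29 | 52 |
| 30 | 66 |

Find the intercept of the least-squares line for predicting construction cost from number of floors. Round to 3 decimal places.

n = 8, Σx = 173, Σy = 350, Σxy = 8571, Σx² = 4249
Sxx = Σx² − (Σx)²/n = 4249 − 3741.125 = 507.875
Sxy = Σxy − (Σx)(Σy)/n = 8571 − 7568.75 = 1002.25
b = Sxy/Sxx = 1002.25/507.875 = 1.973419
a = ȳ − b·x̄ = 43.75 − 1.973419·21.625 = 1.074822

1.075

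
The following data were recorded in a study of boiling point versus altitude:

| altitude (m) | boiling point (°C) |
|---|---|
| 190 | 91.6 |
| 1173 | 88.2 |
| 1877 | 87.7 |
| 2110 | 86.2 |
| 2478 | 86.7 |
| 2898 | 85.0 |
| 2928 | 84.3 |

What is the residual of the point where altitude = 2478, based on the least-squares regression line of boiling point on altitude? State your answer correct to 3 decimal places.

0.850

n = 7, Σx = 13654, Σy = 609.7, Σxy = 1175360.5, Σx² = 32499330
Sxx = Σx² − (Σx)²/n = 32499330 − 26633102.285714 = 5866227.714286
Sxy = Σxy − (Σx)(Σy)/n = 1175360.5 − 1189263.4 = -13902.9
b = Sxy/Sxx = -13902.9/5866227.714286 = -0.002370
a = ȳ − b·x̄ = 87.1 − (-0.002370)·1950.571429 = 91.722834
ŷ(2478) = 91.722834 + (-0.002370)·2478 = 85.850000
residual = y − ŷ = 86.7 − 85.850000 = 0.850000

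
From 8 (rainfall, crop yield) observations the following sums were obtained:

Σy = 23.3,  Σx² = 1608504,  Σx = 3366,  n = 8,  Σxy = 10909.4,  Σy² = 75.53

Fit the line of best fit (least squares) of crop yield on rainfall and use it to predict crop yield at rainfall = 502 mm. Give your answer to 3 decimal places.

Sxx = Σx² − (Σx)²/n = 1608504 − 1416244.5 = 192259.5
Sxy = Σxy − (Σx)(Σy)/n = 10909.4 − 9803.475 = 1105.925
b = Sxy/Sxx = 1105.925/192259.5 = 0.005752
a = ȳ − b·x̄ = 2.9125 − 0.005752·420.75 = 0.492240
ŷ(502) = a + b·502 = 0.492240 + 0.005752·502 = 3.379870

3.380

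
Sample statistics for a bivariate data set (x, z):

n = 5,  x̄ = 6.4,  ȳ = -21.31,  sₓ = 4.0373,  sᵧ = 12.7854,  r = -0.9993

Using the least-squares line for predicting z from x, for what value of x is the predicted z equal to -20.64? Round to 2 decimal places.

b = r · sᵧ/sₓ = -0.9993 · 12.7854/4.0373 = -3.164603
a = ȳ − b·x̄ = -21.31 − (-3.164603)·6.4 = -1.056543
Set a + b·x = -20.64: x = (-20.64 − (-1.056543)) / (-3.164603) = 6.188283

6.19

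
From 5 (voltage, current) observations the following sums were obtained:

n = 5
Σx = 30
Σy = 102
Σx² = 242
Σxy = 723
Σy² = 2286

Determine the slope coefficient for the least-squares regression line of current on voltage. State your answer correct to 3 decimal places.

Sxx = Σx² − (Σx)²/n = 242 − 180 = 62
Sxy = Σxy − (Σx)(Σy)/n = 723 − 612 = 111
b = Sxy/Sxx = 111/62 = 1.790323

1.790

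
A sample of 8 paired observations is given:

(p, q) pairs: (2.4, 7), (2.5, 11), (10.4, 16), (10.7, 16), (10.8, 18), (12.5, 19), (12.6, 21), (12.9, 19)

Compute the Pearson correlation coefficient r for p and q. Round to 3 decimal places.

0.953

n = 8, Σx = 74.8, Σy = 127, Σxy = 1323.5, Σx² = 832.72, Σy² = 2169
Sxx = Σx² − (Σx)²/n = 832.72 − 699.38 = 133.34
Sxy = Σxy − (Σx)(Σy)/n = 1323.5 − 1187.45 = 136.05
Syy = Σy² − (Σy)²/n = 2169 − 2016.125 = 152.875
r = Sxy/√(Sxx·Syy) = 136.05/√(20384.3525) = 136.05/142.773781 = 0.952906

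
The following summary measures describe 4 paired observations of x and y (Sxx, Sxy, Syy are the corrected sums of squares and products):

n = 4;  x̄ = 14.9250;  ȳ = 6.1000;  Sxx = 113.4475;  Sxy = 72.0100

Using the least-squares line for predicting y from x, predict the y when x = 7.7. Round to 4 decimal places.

b = Sxy/Sxx = 72.01/113.4475 = 0.634743
a = ȳ − b·x̄ = 6.1 − 0.634743·14.925 = -3.373538
ŷ(7.7) = a + b·7.7 = -3.373538 + 0.634743·7.7 = 1.513982

1.5140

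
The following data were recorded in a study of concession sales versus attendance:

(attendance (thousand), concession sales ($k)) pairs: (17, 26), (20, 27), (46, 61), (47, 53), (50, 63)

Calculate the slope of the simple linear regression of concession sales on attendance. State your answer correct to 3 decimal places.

n = 5, Σx = 180, Σy = 230, Σxy = 9429, Σx² = 7514
Sxx = Σx² − (Σx)²/n = 7514 − 6480 = 1034
Sxy = Σxy − (Σx)(Σy)/n = 9429 − 8280 = 1149
b = Sxy/Sxx = 1149/1034 = 1.111219

1.111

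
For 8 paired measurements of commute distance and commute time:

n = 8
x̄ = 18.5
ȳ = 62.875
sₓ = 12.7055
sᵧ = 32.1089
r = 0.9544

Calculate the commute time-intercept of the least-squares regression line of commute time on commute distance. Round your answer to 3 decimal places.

b = r · sᵧ/sₓ = 0.9544 · 32.1089/12.7055 = 2.411927
a = ȳ − b·x̄ = 62.875 − 2.411927·18.5 = 18.254357

18.254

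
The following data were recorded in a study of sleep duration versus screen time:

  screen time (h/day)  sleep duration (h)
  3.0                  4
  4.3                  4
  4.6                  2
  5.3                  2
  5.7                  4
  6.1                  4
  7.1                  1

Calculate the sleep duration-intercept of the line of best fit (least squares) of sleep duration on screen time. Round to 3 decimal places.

5.415

n = 7, Σx = 36.1, Σy = 21, Σxy = 103.3, Σx² = 196.85
Sxx = Σx² − (Σx)²/n = 196.85 − 186.172857 = 10.677143
Sxy = Σxy − (Σx)(Σy)/n = 103.3 − 108.3 = -5
b = Sxy/Sxx = -5/10.677143 = -0.468290
a = ȳ − b·x̄ = 3 − (-0.468290)·5.157143 = 5.415039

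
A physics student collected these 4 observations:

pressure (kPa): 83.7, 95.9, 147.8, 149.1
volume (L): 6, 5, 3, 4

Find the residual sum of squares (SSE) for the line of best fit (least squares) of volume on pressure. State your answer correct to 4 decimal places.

n = 4, Σx = 476.5, Σy = 18, Σxy = 2021.5, Σx² = 60278.15, Σy² = 86
Sxx = Σx² − (Σx)²/n = 60278.15 − 56763.0625 = 3515.0875
Sxy = Σxy − (Σx)(Σy)/n = 2021.5 − 2144.25 = -122.75
Syy = Σy² − (Σy)²/n = 86 − 81 = 5
b = Sxy/Sxx = -122.75/3515.0875 = -0.034921
SSE = Syy − b·Sxy = 5 − (-0.034921)·(-122.75) = 0.713460

0.7135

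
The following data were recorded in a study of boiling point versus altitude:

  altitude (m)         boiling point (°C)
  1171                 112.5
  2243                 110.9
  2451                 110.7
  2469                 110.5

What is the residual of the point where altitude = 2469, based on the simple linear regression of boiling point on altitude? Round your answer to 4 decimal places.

n = 4, Σx = 8334, Σy = 444.6, Σxy = 924636.4, Σx² = 18505652
Sxx = Σx² − (Σx)²/n = 18505652 − 17363889 = 1141763
Sxy = Σxy − (Σx)(Σy)/n = 924636.4 − 926324.1 = -1687.7
b = Sxy/Sxx = -1687.7/1141763 = -0.001478
a = ȳ − b·x̄ = 111.15 − (-0.001478)·2083.5 = 114.229731
ŷ(2469) = 114.229731 + (-0.001478)·2469 = 110.580172
residual = y − ŷ = 110.5 − 110.580172 = -0.080172

-0.0802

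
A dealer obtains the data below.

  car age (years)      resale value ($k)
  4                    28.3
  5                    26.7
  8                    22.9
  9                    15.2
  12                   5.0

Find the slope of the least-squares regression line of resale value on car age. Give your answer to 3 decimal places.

-2.885

n = 5, Σx = 38, Σy = 98.1, Σxy = 626.7, Σx² = 330
Sxx = Σx² − (Σx)²/n = 330 − 288.8 = 41.2
Sxy = Σxy − (Σx)(Σy)/n = 626.7 − 745.56 = -118.86
b = Sxy/Sxx = -118.86/41.2 = -2.884951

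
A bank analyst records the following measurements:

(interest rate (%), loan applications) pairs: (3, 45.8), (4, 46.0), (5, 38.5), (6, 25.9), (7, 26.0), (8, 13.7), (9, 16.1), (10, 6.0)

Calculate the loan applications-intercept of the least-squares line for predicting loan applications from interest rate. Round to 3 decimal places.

n = 8, Σx = 52, Σy = 218, Σxy = 1165.8, Σx² = 380
Sxx = Σx² − (Σx)²/n = 380 − 338 = 42
Sxy = Σxy − (Σx)(Σy)/n = 1165.8 − 1417 = -251.2
b = Sxy/Sxx = -251.2/42 = -5.980952
a = ȳ − b·x̄ = 27.25 − (-5.980952)·6.5 = 66.126190

66.126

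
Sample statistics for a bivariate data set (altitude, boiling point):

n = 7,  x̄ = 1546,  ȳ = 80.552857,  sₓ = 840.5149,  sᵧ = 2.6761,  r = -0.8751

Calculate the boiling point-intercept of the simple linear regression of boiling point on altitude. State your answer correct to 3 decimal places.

b = r · sᵧ/sₓ = -0.8751 · 2.6761/840.5149 = -0.002786
a = ȳ − b·x̄ = 80.552857 − (-0.002786)·1546 = 84.860345

84.860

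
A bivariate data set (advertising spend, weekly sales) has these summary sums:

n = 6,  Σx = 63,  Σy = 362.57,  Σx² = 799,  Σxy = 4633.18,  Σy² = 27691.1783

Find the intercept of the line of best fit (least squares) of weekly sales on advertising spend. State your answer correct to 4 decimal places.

-2.6629

Sxx = Σx² − (Σx)²/n = 799 − 661.5 = 137.5
Sxy = Σxy − (Σx)(Σy)/n = 4633.18 − 3806.985 = 826.195
b = Sxy/Sxx = 826.195/137.5 = 6.008691
a = ȳ − b·x̄ = 60.428333 − 6.008691·10.5 = -2.662921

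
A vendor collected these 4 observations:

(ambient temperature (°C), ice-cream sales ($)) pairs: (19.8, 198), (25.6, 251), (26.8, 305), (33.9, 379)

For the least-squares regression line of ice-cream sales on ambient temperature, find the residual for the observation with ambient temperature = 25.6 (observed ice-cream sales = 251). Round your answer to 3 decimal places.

-20.150

n = 4, Σx = 106.1, Σy = 1133, Σxy = 31368.1, Σx² = 2914.85
Sxx = Σx² − (Σx)²/n = 2914.85 − 2814.3025 = 100.5475
Sxy = Σxy − (Σx)(Σy)/n = 31368.1 − 30052.825 = 1315.275
b = Sxy/Sxx = 1315.275/100.5475 = 13.081131
a = ȳ − b·x̄ = 283.25 − 13.081131·26.525 = -63.726995
ŷ(25.6) = -63.726995 + 13.081131·25.6 = 271.149954
residual = y − ŷ = 251 − 271.149954 = -20.149954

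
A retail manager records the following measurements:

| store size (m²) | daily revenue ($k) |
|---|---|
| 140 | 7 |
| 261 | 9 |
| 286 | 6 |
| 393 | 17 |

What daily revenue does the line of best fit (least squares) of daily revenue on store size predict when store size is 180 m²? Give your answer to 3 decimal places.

n = 4, Σx = 1080, Σy = 39, Σxy = 11726, Σx² = 323966
Sxx = Σx² − (Σx)²/n = 323966 − 291600 = 32366
Sxy = Σxy − (Σx)(Σy)/n = 11726 − 10530 = 1196
b = Sxy/Sxx = 1196/32366 = 0.036952
a = ȳ − b·x̄ = 9.75 − 0.036952·270 = -0.227137
ŷ(180) = a + b·180 = -0.227137 + 0.036952·180 = 6.424288

6.424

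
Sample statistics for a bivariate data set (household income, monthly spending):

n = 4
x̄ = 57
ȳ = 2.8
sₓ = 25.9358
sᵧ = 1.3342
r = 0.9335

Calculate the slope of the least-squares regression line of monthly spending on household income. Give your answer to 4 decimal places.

0.0480

b = r · sᵧ/sₓ = 0.9335 · 1.3342/25.9358 = 0.048021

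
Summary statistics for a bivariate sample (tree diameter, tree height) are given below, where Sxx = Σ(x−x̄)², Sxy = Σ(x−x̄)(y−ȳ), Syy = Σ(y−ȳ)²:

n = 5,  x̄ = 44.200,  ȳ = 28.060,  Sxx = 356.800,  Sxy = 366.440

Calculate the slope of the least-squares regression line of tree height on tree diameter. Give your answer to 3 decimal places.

b = Sxy/Sxx = 366.44/356.8 = 1.027018

1.027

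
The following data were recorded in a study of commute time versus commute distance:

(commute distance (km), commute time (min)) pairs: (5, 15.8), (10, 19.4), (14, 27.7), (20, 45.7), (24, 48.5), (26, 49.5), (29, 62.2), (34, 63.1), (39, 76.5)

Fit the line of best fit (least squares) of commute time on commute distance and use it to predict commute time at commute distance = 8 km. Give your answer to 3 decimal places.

n = 9, Σx = 201, Σy = 408.4, Σxy = 10958.5, Σx² = 5491
Sxx = Σx² − (Σx)²/n = 5491 − 4489 = 1002
Sxy = Σxy − (Σx)(Σy)/n = 10958.5 − 9120.933333 = 1837.566667
b = Sxy/Sxx = 1837.566667/1002 = 1.833899
a = ȳ − b·x̄ = 45.377778 − 1.833899·22.333333 = 4.420703
ŷ(8) = a + b·8 = 4.420703 + 1.833899·8 = 19.091894

19.092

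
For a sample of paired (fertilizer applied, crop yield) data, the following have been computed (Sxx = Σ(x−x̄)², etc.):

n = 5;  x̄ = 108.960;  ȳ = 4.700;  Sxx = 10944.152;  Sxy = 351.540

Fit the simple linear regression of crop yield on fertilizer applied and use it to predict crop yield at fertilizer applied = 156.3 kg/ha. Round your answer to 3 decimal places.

6.221

b = Sxy/Sxx = 351.54/10944.152 = 0.032121
a = ȳ − b·x̄ = 4.7 − 0.032121·108.96 = 1.200067
ŷ(156.3) = a + b·156.3 = 1.200067 + 0.032121·156.3 = 6.220621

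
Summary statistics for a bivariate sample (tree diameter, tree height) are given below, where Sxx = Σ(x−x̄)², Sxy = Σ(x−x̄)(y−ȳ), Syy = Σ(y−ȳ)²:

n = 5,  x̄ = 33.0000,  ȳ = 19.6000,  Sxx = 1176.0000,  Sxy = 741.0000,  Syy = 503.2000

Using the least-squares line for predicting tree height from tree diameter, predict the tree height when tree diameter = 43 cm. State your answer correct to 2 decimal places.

b = Sxy/Sxx = 741/1176 = 0.630102
a = ȳ − b·x̄ = 19.6 − 0.630102·33 = -1.193367
ŷ(43) = a + b·43 = -1.193367 + 0.630102·43 = 25.901020

25.90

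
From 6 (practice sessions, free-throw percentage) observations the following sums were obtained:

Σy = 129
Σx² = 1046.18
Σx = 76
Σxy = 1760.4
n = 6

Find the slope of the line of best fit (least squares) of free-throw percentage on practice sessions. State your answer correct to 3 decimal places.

1.514

Sxx = Σx² − (Σx)²/n = 1046.18 − 962.666667 = 83.513333
Sxy = Σxy − (Σx)(Σy)/n = 1760.4 − 1634 = 126.4
b = Sxy/Sxx = 126.4/83.513333 = 1.513531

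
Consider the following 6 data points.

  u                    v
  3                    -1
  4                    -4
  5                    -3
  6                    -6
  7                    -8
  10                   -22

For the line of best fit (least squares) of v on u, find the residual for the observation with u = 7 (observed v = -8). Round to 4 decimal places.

2.7135

n = 6, Σx = 35, Σy = -44, Σxy = -346, Σx² = 235
Sxx = Σx² − (Σx)²/n = 235 − 204.166667 = 30.833333
Sxy = Σxy − (Σx)(Σy)/n = -346 − (-256.666667) = -89.333333
b = Sxy/Sxx = -89.333333/30.833333 = -2.897297
a = ȳ − b·x̄ = -7.333333 − (-2.897297)·5.833333 = 9.567568
ŷ(7) = 9.567568 + (-2.897297)·7 = -10.713514
residual = y − ŷ = -8 − (-10.713514) = 2.713514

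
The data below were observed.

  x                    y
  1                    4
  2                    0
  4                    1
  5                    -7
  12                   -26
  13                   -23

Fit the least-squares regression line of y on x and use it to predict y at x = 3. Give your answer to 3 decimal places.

n = 6, Σx = 37, Σy = -51, Σxy = -638, Σx² = 359
Sxx = Σx² − (Σx)²/n = 359 − 228.166667 = 130.833333
Sxy = Σxy − (Σx)(Σy)/n = -638 − (-314.5) = -323.5
b = Sxy/Sxx = -323.5/130.833333 = -2.472611
a = ȳ − b·x̄ = -8.5 − (-2.472611)·6.166667 = 6.747771
ŷ(3) = a + b·3 = 6.747771 + (-2.472611)·3 = -0.670064

-0.670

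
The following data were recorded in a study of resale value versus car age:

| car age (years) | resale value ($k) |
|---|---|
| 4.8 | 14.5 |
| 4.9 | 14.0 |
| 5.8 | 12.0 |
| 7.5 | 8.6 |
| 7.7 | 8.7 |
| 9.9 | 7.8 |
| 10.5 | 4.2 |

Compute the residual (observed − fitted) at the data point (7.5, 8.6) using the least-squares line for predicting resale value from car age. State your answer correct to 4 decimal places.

n = 7, Σx = 51.1, Σy = 69.8, Σxy = 460.61, Σx² = 404.49
Sxx = Σx² − (Σx)²/n = 404.49 − 373.03 = 31.46
Sxy = Σxy − (Σx)(Σy)/n = 460.61 − 509.54 = -48.93
b = Sxy/Sxx = -48.93/31.46 = -1.555308
a = ȳ − b·x̄ = 9.971429 − (-1.555308)·7.3 = 21.325179
ŷ(7.5) = 21.325179 + (-1.555308)·7.5 = 9.660367
residual = y − ŷ = 8.6 − 9.660367 = -1.060367

-1.0604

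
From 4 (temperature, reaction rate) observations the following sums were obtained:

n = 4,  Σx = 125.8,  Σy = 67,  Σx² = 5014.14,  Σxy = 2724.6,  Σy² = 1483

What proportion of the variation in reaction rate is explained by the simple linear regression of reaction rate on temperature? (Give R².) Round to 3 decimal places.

0.999

Sxx = Σx² − (Σx)²/n = 5014.14 − 3956.41 = 1057.73
Sxy = Σxy − (Σx)(Σy)/n = 2724.6 − 2107.15 = 617.45
Syy = Σy² − (Σy)²/n = 1483 − 1122.25 = 360.75
R² = Sxy²/(Sxx·Syy) = (617.45)²/(1057.73·360.75) = 0.999131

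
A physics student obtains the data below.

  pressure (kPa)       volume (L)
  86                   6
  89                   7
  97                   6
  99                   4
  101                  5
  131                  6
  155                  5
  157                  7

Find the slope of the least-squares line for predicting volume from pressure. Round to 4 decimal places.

0.0035

n = 8, Σx = 915, Σy = 46, Σxy = 5282, Σx² = 110563
Sxx = Σx² − (Σx)²/n = 110563 − 104653.125 = 5909.875
Sxy = Σxy − (Σx)(Σy)/n = 5282 − 5261.25 = 20.75
b = Sxy/Sxx = 20.75/5909.875 = 0.003511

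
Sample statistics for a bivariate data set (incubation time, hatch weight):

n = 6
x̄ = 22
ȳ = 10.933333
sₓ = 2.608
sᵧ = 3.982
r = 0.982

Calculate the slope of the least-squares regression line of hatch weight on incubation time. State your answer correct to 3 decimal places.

b = r · sᵧ/sₓ = 0.982 · 3.982/2.608 = 1.499357

1.499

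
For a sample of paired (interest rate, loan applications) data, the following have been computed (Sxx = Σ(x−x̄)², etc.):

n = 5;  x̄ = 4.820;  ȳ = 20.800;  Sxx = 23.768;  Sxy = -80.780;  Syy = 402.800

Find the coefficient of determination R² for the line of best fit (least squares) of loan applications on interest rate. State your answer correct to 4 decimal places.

0.6816

R² = Sxy²/(Sxx·Syy) = (-80.78)²/(23.768·402.8) = 0.681594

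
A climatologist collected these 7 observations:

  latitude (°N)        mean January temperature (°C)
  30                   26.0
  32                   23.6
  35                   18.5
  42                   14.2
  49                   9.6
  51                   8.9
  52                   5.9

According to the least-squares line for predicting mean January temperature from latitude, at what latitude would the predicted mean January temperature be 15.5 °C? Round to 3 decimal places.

41.256

n = 7, Σx = 291, Σy = 106.7, Σxy = 4010.2, Σx² = 12619
Sxx = Σx² − (Σx)²/n = 12619 − 12097.285714 = 521.714286
Sxy = Σxy − (Σx)(Σy)/n = 4010.2 − 4435.671429 = -425.471429
b = Sxy/Sxx = -425.471429/521.714286 = -0.815526
a = ȳ − b·x̄ = 15.242857 − (-0.815526)·41.571429 = 49.145427
Set a + b·x = 15.5: x = (15.5 − 49.145427) / (-0.815526) = 41.256119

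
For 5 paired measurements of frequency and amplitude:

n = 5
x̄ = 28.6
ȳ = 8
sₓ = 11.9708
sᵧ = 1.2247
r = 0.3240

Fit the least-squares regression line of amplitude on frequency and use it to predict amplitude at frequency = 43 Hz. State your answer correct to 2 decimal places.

8.48

b = r · sᵧ/sₓ = 0.324 · 1.2247/11.9708 = 0.033148
a = ȳ − b·x̄ = 8 − 0.033148·28.6 = 7.051980
ŷ(43) = a + b·43 = 7.051980 + 0.033148·43 = 8.477325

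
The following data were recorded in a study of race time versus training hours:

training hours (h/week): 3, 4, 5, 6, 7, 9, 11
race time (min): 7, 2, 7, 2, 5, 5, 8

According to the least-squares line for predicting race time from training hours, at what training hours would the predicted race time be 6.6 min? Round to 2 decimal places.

11.96

n = 7, Σx = 45, Σy = 36, Σxy = 244, Σx² = 337
Sxx = Σx² − (Σx)²/n = 337 − 289.285714 = 47.714286
Sxy = Σxy − (Σx)(Σy)/n = 244 − 231.428571 = 12.571429
b = Sxy/Sxx = 12.571429/47.714286 = 0.263473
a = ȳ − b·x̄ = 5.142857 − 0.263473·6.428571 = 3.449102
Set a + b·x = 6.6: x = (6.6 − 3.449102) / 0.263473 = 11.959091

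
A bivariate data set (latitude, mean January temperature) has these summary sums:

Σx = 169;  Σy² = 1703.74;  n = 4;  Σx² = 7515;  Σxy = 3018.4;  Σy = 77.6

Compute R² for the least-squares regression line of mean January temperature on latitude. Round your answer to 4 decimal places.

0.9111

Sxx = Σx² − (Σx)²/n = 7515 − 7140.25 = 374.75
Sxy = Σxy − (Σx)(Σy)/n = 3018.4 − 3278.6 = -260.2
Syy = Σy² − (Σy)²/n = 1703.74 − 1505.44 = 198.3
R² = Sxy²/(Sxx·Syy) = (-260.2)²/(374.75·198.3) = 0.911067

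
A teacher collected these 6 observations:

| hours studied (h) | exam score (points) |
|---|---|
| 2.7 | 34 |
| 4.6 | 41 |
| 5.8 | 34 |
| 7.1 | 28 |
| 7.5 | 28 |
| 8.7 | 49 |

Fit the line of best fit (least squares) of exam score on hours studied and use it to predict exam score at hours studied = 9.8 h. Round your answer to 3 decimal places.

n = 6, Σx = 36.4, Σy = 214, Σxy = 1312.7, Σx² = 244.44
Sxx = Σx² − (Σx)²/n = 244.44 − 220.826667 = 23.613333
Sxy = Σxy − (Σx)(Σy)/n = 1312.7 − 1298.266667 = 14.433333
b = Sxy/Sxx = 14.433333/23.613333 = 0.611237
a = ȳ − b·x̄ = 35.666667 − 0.611237·6.066667 = 31.958498
ŷ(9.8) = a + b·9.8 = 31.958498 + 0.611237·9.8 = 37.948617

37.949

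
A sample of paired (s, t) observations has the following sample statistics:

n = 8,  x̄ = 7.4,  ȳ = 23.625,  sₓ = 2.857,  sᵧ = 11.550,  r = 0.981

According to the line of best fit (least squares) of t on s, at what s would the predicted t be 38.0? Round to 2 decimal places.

b = r · sᵧ/sₓ = 0.981 · 11.55/2.857 = 3.965891
a = ȳ − b·x̄ = 23.625 − 3.965891·7.4 = -5.722592
Set a + b·x = 38.0: x = (38.0 − (-5.722592)) / 3.965891 = 11.024659

11.02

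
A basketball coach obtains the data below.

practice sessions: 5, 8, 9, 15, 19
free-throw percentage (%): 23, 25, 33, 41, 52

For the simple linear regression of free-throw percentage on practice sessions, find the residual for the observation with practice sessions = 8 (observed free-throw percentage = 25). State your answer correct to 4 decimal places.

-3.1863

n = 5, Σx = 56, Σy = 174, Σxy = 2215, Σx² = 756
Sxx = Σx² − (Σx)²/n = 756 − 627.2 = 128.8
Sxy = Σxy − (Σx)(Σy)/n = 2215 − 1948.8 = 266.2
b = Sxy/Sxx = 266.2/128.8 = 2.066770
a = ȳ − b·x̄ = 34.8 − 2.066770·11.2 = 11.652174
ŷ(8) = 11.652174 + 2.066770·8 = 28.186335
residual = y − ŷ = 25 − 28.186335 = -3.186335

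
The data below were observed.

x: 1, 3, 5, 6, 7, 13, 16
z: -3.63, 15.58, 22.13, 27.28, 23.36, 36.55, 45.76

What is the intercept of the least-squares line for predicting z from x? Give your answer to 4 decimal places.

4.0606

n = 7, Σx = 51, Σy = 167.03, Σxy = 1688.27, Σx² = 545
Sxx = Σx² − (Σx)²/n = 545 − 371.571429 = 173.428571
Sxy = Σxy − (Σx)(Σy)/n = 1688.27 − 1216.932857 = 471.337143
b = Sxy/Sxx = 471.337143/173.428571 = 2.717759
a = ȳ − b·x̄ = 23.861429 − 2.717759·7.285714 = 4.060610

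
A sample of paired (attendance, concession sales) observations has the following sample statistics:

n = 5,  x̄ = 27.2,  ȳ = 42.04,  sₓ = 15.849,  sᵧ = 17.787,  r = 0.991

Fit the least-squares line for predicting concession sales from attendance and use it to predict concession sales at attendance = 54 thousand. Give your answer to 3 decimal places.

b = r · sᵧ/sₓ = 0.991 · 17.787/15.849 = 1.112178
a = ȳ − b·x̄ = 42.04 − 1.112178·27.2 = 11.788745
ŷ(54) = a + b·54 = 11.788745 + 1.112178·54 = 71.846384

71.846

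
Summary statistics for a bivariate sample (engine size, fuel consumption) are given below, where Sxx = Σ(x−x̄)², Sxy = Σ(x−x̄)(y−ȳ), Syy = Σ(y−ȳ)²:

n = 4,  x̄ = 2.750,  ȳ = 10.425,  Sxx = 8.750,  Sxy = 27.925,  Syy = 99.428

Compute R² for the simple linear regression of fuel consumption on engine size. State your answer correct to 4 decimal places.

0.8963

R² = Sxy²/(Sxx·Syy) = (27.925)²/(8.75·99.428) = 0.896333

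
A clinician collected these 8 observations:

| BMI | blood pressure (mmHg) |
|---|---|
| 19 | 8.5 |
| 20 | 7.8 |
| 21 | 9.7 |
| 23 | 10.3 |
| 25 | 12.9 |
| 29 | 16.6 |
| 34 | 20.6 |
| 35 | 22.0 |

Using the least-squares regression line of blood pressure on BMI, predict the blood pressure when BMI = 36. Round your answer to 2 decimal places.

22.59

n = 8, Σx = 206, Σy = 108.4, Σxy = 3032.4, Σx² = 5578
Sxx = Σx² − (Σx)²/n = 5578 − 5304.5 = 273.5
Sxy = Σxy − (Σx)(Σy)/n = 3032.4 − 2791.3 = 241.1
b = Sxy/Sxx = 241.1/273.5 = 0.881536
a = ȳ − b·x̄ = 13.55 − 0.881536·25.75 = -9.149543
ŷ(36) = a + b·36 = -9.149543 + 0.881536·36 = 22.585740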